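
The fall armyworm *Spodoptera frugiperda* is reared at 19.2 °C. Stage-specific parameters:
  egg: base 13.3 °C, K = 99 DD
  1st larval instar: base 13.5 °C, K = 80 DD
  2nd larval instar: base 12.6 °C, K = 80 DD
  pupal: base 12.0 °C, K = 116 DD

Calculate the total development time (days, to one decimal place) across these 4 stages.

egg: 99 / (19.2 − 13.3) = 99 / 5.9 = 16.780 d.
1st larval instar: 80 / (19.2 − 13.5) = 80 / 5.7 = 14.035 d.
2nd larval instar: 80 / (19.2 − 12.6) = 80 / 6.6 = 12.121 d.
pupal: 116 / (19.2 − 12.0) = 116 / 7.2 = 16.111 d.
Sum = 59.047 ≈ 59.0 days.

59.0 days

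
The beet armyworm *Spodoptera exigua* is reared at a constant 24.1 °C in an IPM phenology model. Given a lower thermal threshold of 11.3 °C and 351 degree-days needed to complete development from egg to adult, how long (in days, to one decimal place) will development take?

Daily accumulation = 24.1 − 11.3 = 12.8 DD/day.
Duration = 351 / 12.8 = 27.422 ≈ 27.4 days.

27.4 days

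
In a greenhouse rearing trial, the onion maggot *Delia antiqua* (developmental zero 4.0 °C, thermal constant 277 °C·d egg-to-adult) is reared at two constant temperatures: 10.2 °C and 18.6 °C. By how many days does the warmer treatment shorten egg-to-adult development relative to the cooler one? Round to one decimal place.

At 10.2 °C: 277 / (10.2 − 4.0) = 277 / 6.2 = 44.677 d.
At 18.6 °C: 277 / (18.6 − 4.0) = 277 / 14.6 = 18.973 d.
Difference = |44.677 − 18.973| = 25.705 ≈ 25.7 days.

25.7 days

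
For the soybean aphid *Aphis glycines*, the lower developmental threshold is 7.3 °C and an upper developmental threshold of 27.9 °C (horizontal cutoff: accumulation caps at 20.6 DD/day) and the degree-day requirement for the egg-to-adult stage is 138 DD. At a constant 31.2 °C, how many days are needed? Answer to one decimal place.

Temperature 31.2 °C exceeds the upper threshold, so daily accumulation caps at 27.9 − 7.3 = 20.6 DD/day.
Duration = 138 / 20.6 = 6.699 ≈ 6.7 days.

6.7 days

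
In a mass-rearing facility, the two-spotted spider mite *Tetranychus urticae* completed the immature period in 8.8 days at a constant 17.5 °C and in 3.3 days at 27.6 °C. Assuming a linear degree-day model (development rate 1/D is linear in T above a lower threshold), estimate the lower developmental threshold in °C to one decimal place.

11.4 °C

Equal thermal constants: D₁(T₁ − T_b) = D₂(T₂ − T_b).
8.8·(17.5 − T_b) = 3.3·(27.6 − T_b)
T_b = (8.8·17.5 − 3.3·27.6) / (8.8 − 3.3) = 62.92 / 5.5 = 11.440 °C ≈ 11.4 °C.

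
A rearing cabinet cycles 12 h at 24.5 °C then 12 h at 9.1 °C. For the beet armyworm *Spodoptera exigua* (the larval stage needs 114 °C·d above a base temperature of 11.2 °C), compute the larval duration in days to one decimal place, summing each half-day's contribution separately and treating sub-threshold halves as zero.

17.1 days

Day half: max(0, 24.5 − 11.2) × 0.5 = 13.3 × 0.5 = 6.65 DD.
Night half: max(0, 9.1 − 11.2) × 0.5 = 0.0 × 0.5 = 0.00 DD.
Per 24 h: 6.65 DD/day.
Duration = 114 / 6.65 = 17.143 ≈ 17.1 days.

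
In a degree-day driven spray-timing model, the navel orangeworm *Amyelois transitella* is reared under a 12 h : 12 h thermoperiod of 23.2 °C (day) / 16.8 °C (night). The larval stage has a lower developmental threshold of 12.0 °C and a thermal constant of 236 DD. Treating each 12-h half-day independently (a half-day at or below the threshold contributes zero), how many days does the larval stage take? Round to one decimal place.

Day half: max(0, 23.2 − 12.0) × 0.5 = 11.2 × 0.5 = 5.60 DD.
Night half: max(0, 16.8 − 12.0) × 0.5 = 4.8 × 0.5 = 2.40 DD.
Per 24 h: 8.00 DD/day.
Duration = 236 / 8.00 = 29.500 ≈ 29.5 days.

29.5 days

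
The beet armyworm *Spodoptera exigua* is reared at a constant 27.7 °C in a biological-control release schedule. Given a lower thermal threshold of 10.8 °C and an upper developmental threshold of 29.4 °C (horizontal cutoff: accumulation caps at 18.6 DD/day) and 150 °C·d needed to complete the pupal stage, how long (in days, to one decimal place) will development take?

8.9 days

Daily accumulation = 27.7 − 10.8 = 16.9 DD/day.
Duration = 150 / 16.9 = 8.876 ≈ 8.9 days.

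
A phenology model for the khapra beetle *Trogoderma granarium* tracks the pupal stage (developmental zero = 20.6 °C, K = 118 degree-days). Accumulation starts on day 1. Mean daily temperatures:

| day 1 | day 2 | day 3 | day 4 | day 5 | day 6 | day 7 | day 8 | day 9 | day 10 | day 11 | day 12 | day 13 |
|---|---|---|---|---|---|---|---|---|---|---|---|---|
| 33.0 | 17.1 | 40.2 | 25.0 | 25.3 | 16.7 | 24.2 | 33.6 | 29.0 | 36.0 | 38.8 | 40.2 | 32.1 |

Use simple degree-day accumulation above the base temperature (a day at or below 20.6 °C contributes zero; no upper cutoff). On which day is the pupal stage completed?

day 12

Daily DD above 20.6 °C: 12.4, 0.0, 19.6, 4.4, 4.7, 0.0, 3.6, 13.0, 8.4, 15.4, 18.2, 19.6, 11.5.
Cumulative: 12.4, 12.4, 32.0, 36.4, 41.1, 41.1, 44.7, 57.7, 66.1, 81.5, 99.7, 119.3, 130.8.
The total first reaches 118 DD on day 12.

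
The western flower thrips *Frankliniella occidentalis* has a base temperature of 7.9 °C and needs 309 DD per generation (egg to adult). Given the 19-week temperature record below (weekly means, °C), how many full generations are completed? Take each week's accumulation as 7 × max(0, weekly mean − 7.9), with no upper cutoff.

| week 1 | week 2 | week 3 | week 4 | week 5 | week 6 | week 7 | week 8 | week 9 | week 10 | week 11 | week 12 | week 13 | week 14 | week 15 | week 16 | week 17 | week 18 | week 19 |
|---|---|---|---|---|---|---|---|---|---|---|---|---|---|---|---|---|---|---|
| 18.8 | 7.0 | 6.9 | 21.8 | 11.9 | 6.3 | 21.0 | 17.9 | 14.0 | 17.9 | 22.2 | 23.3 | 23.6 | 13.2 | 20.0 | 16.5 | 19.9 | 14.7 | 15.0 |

3 generations

Weekly DD (7 × max(0, T̄ − 7.9)): 76.3, 0.0, 0.0, 97.3, 28.0, 0.0, 91.7, 70.0, 42.7, 70.0, 100.1, 107.8, 109.9, 37.1, 84.7, 60.2, 84.0, 47.6, 49.7.
Season total = 1157.1 DD.
Complete generations = ⌊1157.1 / 309⌋ = 3.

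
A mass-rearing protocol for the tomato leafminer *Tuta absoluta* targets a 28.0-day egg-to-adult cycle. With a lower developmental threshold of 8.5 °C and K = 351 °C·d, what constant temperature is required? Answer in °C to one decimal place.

Required daily accumulation = 351 / 28.0 = 12.536 DD/day.
T = T_base + 12.536 = 8.5 + 12.536 = 21.036 ≈ 21.0 °C.

21.0 °C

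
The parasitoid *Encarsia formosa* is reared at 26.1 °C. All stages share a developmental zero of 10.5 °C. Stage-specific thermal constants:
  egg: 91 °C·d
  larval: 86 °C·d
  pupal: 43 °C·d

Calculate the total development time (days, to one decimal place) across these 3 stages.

14.1 days

Daily accumulation at 26.1 °C = 26.1 − 10.5 = 15.6 DD/day.
Total K = 91 + 86 + 43 = 220 DD.
Total duration = 220 / 15.6 = 14.103 ≈ 14.1 days.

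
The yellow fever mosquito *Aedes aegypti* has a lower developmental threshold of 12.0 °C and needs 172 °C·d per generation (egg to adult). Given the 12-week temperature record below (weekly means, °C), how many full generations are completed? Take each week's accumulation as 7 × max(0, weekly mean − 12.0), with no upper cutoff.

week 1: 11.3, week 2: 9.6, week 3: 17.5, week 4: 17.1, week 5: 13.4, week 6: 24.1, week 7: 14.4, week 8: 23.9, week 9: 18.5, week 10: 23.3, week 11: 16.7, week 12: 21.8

Weekly DD (7 × max(0, T̄ − 12.0)): 0.0, 0.0, 38.5, 35.7, 9.8, 84.7, 16.8, 83.3, 45.5, 79.1, 32.9, 68.6.
Season total = 494.9 DD.
Complete generations = ⌊494.9 / 172⌋ = 2.

2 generations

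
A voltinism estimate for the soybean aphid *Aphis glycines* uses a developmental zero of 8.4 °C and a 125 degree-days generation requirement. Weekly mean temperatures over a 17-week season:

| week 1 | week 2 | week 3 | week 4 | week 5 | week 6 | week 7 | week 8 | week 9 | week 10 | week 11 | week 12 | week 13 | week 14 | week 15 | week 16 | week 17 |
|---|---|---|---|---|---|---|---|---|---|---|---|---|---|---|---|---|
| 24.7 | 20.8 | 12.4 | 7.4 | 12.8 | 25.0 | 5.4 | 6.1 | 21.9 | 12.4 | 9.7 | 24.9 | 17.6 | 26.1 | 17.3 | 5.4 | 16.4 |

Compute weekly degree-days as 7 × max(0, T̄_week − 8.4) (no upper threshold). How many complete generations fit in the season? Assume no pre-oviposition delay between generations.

Weekly DD (7 × max(0, T̄ − 8.4)): 114.1, 86.8, 28.0, 0.0, 30.8, 116.2, 0.0, 0.0, 94.5, 28.0, 9.1, 115.5, 64.4, 123.9, 62.3, 0.0, 56.0.
Season total = 929.6 DD.
Complete generations = ⌊929.6 / 125⌋ = 7.

7 generations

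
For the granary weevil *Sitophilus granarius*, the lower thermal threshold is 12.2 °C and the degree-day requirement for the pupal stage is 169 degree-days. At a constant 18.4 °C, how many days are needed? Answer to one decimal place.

27.3 days

Daily accumulation = 18.4 − 12.2 = 6.2 DD/day.
Duration = 169 / 6.2 = 27.258 ≈ 27.3 days.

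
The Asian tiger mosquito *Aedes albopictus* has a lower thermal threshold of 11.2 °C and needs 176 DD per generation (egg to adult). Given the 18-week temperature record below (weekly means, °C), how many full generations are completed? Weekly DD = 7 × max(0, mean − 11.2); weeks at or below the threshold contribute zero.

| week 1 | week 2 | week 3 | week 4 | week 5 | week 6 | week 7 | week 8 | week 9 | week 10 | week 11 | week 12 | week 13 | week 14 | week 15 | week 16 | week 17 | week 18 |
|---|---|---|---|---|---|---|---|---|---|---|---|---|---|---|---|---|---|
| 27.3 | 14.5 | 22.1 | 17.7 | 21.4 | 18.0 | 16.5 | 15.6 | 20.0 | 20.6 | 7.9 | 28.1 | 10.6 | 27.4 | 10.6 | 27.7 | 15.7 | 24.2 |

5 generations

Weekly DD (7 × max(0, T̄ − 11.2)): 112.7, 23.1, 76.3, 45.5, 71.4, 47.6, 37.1, 30.8, 61.6, 65.8, 0.0, 118.3, 0.0, 113.4, 0.0, 115.5, 31.5, 91.0.
Season total = 1041.6 DD.
Complete generations = ⌊1041.6 / 176⌋ = 5.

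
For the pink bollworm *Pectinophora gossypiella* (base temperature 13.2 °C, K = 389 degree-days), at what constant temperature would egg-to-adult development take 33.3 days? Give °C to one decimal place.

Required daily accumulation = 389 / 33.3 = 11.682 DD/day.
T = T_base + 11.682 = 13.2 + 11.682 = 24.882 ≈ 24.9 °C.

24.9 °C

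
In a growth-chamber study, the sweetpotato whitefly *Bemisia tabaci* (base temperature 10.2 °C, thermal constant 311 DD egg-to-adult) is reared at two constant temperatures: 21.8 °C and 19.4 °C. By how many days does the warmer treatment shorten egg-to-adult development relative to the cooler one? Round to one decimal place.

7.0 days

At 21.8 °C: 311 / (21.8 − 10.2) = 311 / 11.6 = 26.810 d.
At 19.4 °C: 311 / (19.4 − 10.2) = 311 / 9.2 = 33.804 d.
Difference = |26.810 − 33.804| = 6.994 ≈ 7.0 days.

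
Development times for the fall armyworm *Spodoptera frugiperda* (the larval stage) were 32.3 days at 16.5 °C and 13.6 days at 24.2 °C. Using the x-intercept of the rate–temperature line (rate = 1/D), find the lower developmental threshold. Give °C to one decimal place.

10.9 °C

Under the model K = D·(T − T_b), so D₁·(T₁ − T_b) = D₂·(T₂ − T_b).
32.3·(16.5 − T_b) = 13.6·(24.2 − T_b)
T_b = (32.3·16.5 − 13.6·24.2) / (32.3 − 13.6) = 203.83 / 18.7 = 10.900 °C ≈ 10.9 °C.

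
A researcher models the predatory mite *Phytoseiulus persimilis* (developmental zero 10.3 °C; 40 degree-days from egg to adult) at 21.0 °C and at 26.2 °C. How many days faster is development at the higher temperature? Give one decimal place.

1.2 days

At 21.0 °C: 40 / (21.0 − 10.3) = 40 / 10.7 = 3.738 d.
At 26.2 °C: 40 / (26.2 − 10.3) = 40 / 15.9 = 2.516 d.
Difference = |3.738 − 2.516| = 1.223 ≈ 1.2 days.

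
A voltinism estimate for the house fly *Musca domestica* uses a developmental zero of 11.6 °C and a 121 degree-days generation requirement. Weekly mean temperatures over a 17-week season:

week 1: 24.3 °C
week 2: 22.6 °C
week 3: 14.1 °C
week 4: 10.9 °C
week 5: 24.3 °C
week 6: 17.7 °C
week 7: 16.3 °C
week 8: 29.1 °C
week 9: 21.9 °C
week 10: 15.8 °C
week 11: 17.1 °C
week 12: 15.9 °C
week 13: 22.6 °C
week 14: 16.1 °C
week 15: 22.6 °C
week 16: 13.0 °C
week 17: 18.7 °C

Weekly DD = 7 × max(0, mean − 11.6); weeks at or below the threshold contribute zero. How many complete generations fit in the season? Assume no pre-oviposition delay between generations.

Weekly DD (7 × max(0, T̄ − 11.6)): 88.9, 77.0, 17.5, 0.0, 88.9, 42.7, 32.9, 122.5, 72.1, 29.4, 38.5, 30.1, 77.0, 31.5, 77.0, 9.8, 49.7.
Season total = 885.5 DD.
Complete generations = ⌊885.5 / 121⌋ = 7.

7 generations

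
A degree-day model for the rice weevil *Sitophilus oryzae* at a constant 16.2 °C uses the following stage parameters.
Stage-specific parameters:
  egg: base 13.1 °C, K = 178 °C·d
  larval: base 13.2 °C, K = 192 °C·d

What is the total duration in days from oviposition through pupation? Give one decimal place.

egg: 178 / (16.2 − 13.1) = 178 / 3.1 = 57.419 d.
larval: 192 / (16.2 − 13.2) = 192 / 3.0 = 64.000 d.
Sum = 121.419 ≈ 121.4 days.

121.4 days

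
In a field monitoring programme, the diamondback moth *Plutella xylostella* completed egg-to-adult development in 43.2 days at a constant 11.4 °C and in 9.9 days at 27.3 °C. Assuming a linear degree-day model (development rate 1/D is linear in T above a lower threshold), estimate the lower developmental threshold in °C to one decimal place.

6.7 °C

Under the model K = D·(T − T_b), so D₁·(T₁ − T_b) = D₂·(T₂ − T_b).
43.2·(11.4 − T_b) = 9.9·(27.3 − T_b)
T_b = (43.2·11.4 − 9.9·27.3) / (43.2 − 9.9) = 222.21 / 33.3 = 6.673 °C ≈ 6.7 °C.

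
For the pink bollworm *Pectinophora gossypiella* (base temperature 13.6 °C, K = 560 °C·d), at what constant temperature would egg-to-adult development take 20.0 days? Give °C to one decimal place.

41.6 °C

Required daily accumulation = 560 / 20.0 = 28.000 DD/day.
T = T_base + 28.000 = 13.6 + 28.000 = 41.600 ≈ 41.6 °C.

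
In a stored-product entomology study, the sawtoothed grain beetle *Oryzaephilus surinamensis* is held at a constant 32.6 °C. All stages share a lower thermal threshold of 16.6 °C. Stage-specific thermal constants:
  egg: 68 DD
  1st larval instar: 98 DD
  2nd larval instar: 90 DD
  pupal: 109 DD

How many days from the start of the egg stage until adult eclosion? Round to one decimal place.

22.8 days

Daily accumulation at 32.6 °C = 32.6 − 16.6 = 16.0 DD/day.
Total K = 68 + 98 + 90 + 109 = 365 DD.
Total duration = 365 / 16.0 = 22.812 ≈ 22.8 days.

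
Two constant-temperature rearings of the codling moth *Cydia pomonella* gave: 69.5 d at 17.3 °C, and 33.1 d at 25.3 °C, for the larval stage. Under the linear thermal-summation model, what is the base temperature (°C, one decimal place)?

Under the model K = D·(T − T_b), so D₁·(T₁ − T_b) = D₂·(T₂ − T_b).
69.5·(17.3 − T_b) = 33.1·(25.3 − T_b)
T_b = (69.5·17.3 − 33.1·25.3) / (69.5 − 33.1) = 364.92 / 36.4 = 10.025 °C ≈ 10.0 °C.

10.0 °C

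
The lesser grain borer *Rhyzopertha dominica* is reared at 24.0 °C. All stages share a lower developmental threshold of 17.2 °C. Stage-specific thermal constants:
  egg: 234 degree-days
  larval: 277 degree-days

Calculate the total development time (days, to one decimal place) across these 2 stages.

75.1 days

Daily accumulation at 24.0 °C = 24.0 − 17.2 = 6.8 DD/day.
Total K = 234 + 277 = 511 DD.
Total duration = 511 / 6.8 = 75.147 ≈ 75.1 days.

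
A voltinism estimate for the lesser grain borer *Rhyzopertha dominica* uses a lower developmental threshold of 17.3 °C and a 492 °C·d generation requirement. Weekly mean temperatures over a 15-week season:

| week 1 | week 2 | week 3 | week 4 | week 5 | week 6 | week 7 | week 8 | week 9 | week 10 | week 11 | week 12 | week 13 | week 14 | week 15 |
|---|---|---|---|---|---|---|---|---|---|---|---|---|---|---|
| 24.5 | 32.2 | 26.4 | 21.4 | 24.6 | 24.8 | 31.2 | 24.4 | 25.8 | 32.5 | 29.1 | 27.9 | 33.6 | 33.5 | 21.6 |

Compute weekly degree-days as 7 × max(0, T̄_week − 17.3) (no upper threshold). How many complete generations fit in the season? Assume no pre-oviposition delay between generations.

Weekly DD (7 × max(0, T̄ − 17.3)): 50.4, 104.3, 63.7, 28.7, 51.1, 52.5, 97.3, 49.7, 59.5, 106.4, 82.6, 74.2, 114.1, 113.4, 30.1.
Season total = 1078.0 DD.
Complete generations = ⌊1078.0 / 492⌋ = 2.

2 generations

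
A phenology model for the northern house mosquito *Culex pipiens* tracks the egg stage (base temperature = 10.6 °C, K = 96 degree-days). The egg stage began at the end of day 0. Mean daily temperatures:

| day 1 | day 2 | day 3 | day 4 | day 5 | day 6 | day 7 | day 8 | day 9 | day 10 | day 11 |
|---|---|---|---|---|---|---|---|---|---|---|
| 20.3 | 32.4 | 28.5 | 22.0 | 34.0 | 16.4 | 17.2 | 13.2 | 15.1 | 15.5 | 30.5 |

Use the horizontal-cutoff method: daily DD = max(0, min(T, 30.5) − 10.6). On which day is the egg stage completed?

Daily DD above 10.6 °C (capped at 19.9): 9.7, 19.9, 17.9, 11.4, 19.9, 5.8, 6.6, 2.6, 4.5, 4.9, 19.9.
Cumulative: 9.7, 29.6, 47.5, 58.9, 78.8, 84.6, 91.2, 93.8, 98.3, 103.2, 123.1.
The total first reaches 96 DD on day 9.

day 9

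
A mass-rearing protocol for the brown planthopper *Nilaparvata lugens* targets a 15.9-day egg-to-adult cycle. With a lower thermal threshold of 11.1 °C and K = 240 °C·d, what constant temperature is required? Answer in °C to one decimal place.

Required daily accumulation = 240 / 15.9 = 15.094 DD/day.
T = T_base + 15.094 = 11.1 + 15.094 = 26.194 ≈ 26.2 °C.

26.2 °C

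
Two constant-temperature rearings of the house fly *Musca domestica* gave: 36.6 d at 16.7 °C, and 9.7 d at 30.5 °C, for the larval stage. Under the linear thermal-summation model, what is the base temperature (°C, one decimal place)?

Equal thermal constants: D₁(T₁ − T_b) = D₂(T₂ − T_b).
36.6·(16.7 − T_b) = 9.7·(30.5 − T_b)
T_b = (36.6·16.7 − 9.7·30.5) / (36.6 − 9.7) = 315.37 / 26.9 = 11.724 °C ≈ 11.7 °C.

11.7 °C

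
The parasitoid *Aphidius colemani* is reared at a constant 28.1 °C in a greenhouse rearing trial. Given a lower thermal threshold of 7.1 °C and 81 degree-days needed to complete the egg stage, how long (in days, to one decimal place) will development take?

3.9 days

Daily accumulation = 28.1 − 7.1 = 21.0 DD/day.
Duration = 81 / 21.0 = 3.857 ≈ 3.9 days.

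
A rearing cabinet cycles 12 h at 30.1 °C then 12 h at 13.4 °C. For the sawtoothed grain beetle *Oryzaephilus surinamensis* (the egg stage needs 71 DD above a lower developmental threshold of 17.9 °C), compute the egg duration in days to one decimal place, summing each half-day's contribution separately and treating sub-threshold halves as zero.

Day half: max(0, 30.1 − 17.9) × 0.5 = 12.2 × 0.5 = 6.10 DD.
Night half: max(0, 13.4 − 17.9) × 0.5 = 0.0 × 0.5 = 0.00 DD.
Per 24 h: 6.10 DD/day.
Duration = 71 / 6.10 = 11.639 ≈ 11.6 days.

11.6 days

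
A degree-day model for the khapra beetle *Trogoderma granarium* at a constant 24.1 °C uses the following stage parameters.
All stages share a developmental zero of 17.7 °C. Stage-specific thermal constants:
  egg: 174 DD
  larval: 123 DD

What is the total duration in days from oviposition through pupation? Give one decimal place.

Daily accumulation at 24.1 °C = 24.1 − 17.7 = 6.4 DD/day.
Total K = 174 + 123 = 297 DD.
Total duration = 297 / 6.4 = 46.406 ≈ 46.4 days.

46.4 days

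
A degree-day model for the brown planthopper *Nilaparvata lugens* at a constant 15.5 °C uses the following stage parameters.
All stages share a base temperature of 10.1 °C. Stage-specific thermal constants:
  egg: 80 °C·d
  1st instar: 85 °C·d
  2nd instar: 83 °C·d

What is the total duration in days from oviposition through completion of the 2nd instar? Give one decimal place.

Daily accumulation at 15.5 °C = 15.5 − 10.1 = 5.4 DD/day.
Total K = 80 + 85 + 83 = 248 DD.
Total duration = 248 / 5.4 = 45.926 ≈ 45.9 days.

45.9 days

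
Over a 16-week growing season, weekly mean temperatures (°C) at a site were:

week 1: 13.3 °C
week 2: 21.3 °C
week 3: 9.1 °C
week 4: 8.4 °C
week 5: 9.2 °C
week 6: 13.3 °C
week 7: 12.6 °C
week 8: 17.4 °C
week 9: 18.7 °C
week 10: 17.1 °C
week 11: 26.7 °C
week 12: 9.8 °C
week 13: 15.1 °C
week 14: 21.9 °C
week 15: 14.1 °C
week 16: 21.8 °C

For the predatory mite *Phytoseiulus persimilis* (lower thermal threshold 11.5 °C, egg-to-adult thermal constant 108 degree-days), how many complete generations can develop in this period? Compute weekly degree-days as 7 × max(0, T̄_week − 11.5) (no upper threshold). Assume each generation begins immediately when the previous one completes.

Weekly DD (7 × max(0, T̄ − 11.5)): 12.6, 68.6, 0.0, 0.0, 0.0, 12.6, 7.7, 41.3, 50.4, 39.2, 106.4, 0.0, 25.2, 72.8, 18.2, 72.1.
Season total = 527.1 DD.
Complete generations = ⌊527.1 / 108⌋ = 4.

4 generations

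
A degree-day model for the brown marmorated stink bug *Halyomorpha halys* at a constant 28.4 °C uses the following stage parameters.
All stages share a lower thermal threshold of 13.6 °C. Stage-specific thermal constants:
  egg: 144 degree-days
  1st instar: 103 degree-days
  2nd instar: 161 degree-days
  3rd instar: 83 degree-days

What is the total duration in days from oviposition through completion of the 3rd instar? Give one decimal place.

Daily accumulation at 28.4 °C = 28.4 − 13.6 = 14.8 DD/day.
Total K = 144 + 103 + 161 + 83 = 491 DD.
Total duration = 491 / 14.8 = 33.176 ≈ 33.2 days.

33.2 days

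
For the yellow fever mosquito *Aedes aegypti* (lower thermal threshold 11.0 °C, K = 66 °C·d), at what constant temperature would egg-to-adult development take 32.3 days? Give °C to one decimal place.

13.0 °C

Required daily accumulation = 66 / 32.3 = 2.043 DD/day.
T = T_base + 2.043 = 11.0 + 2.043 = 13.043 ≈ 13.0 °C.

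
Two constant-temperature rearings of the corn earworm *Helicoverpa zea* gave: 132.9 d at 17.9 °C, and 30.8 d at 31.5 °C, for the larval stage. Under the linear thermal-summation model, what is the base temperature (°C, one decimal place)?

13.8 °C

Under the model K = D·(T − T_b), so D₁·(T₁ − T_b) = D₂·(T₂ − T_b).
132.9·(17.9 − T_b) = 30.8·(31.5 − T_b)
T_b = (132.9·17.9 − 30.8·31.5) / (132.9 − 30.8) = 1408.71 / 102.1 = 13.797 °C ≈ 13.8 °C.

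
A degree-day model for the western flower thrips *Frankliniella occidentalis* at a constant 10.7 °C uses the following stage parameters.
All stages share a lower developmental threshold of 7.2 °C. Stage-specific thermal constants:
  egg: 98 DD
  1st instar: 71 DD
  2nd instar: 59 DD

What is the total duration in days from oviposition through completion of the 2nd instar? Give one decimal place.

Daily accumulation at 10.7 °C = 10.7 − 7.2 = 3.5 DD/day.
Total K = 98 + 71 + 59 = 228 DD.
Total duration = 228 / 3.5 = 65.143 ≈ 65.1 days.

65.1 days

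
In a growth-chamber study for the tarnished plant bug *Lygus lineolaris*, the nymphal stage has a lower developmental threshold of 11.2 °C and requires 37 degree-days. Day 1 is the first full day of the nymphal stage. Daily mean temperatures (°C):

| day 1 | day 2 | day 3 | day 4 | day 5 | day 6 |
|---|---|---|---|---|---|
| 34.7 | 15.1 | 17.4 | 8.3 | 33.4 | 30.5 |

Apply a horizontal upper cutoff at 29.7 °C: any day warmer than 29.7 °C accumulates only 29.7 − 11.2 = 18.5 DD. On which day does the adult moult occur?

Daily DD above 11.2 °C (capped at 18.5): 18.5, 3.9, 6.2, 0.0, 18.5, 18.5.
Cumulative: 18.5, 22.4, 28.6, 28.6, 47.1, 65.6.
The total first reaches 37 DD on day 5.

day 5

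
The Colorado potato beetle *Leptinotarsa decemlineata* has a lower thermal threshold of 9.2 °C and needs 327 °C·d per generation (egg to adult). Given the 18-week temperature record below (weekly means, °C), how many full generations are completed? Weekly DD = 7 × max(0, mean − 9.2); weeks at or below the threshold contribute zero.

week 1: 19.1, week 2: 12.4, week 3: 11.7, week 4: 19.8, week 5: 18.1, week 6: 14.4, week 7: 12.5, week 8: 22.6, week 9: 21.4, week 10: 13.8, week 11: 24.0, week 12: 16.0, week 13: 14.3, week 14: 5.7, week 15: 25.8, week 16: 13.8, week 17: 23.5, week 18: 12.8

Weekly DD (7 × max(0, T̄ − 9.2)): 69.3, 22.4, 17.5, 74.2, 62.3, 36.4, 23.1, 93.8, 85.4, 32.2, 103.6, 47.6, 35.7, 0.0, 116.2, 32.2, 100.1, 25.2.
Season total = 977.2 DD.
Complete generations = ⌊977.2 / 327⌋ = 2.

2 generations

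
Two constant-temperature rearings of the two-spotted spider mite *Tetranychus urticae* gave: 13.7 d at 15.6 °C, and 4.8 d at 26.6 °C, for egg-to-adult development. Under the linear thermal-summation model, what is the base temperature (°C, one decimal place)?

9.7 °C

Under the model K = D·(T − T_b), so D₁·(T₁ − T_b) = D₂·(T₂ − T_b).
13.7·(15.6 − T_b) = 4.8·(26.6 − T_b)
T_b = (13.7·15.6 − 4.8·26.6) / (13.7 − 4.8) = 86.04 / 8.9 = 9.667 °C ≈ 9.7 °C.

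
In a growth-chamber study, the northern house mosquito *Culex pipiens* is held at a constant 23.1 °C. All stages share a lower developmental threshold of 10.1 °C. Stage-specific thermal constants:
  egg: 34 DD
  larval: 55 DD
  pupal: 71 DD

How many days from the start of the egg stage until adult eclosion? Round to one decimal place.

Daily accumulation at 23.1 °C = 23.1 − 10.1 = 13.0 DD/day.
Total K = 34 + 55 + 71 = 160 DD.
Total duration = 160 / 13.0 = 12.308 ≈ 12.3 days.

12.3 days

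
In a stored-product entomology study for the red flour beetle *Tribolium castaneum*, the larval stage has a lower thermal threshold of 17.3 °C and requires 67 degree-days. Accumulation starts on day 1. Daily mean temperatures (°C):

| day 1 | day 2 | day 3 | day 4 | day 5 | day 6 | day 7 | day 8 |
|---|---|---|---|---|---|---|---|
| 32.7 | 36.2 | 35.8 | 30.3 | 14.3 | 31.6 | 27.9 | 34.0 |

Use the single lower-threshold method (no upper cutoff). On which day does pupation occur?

day 6

Daily DD above 17.3 °C: 15.4, 18.9, 18.5, 13.0, 0.0, 14.3, 10.6, 16.7.
Cumulative: 15.4, 34.3, 52.8, 65.8, 65.8, 80.1, 90.7, 107.4.
The total first reaches 67 DD on day 6.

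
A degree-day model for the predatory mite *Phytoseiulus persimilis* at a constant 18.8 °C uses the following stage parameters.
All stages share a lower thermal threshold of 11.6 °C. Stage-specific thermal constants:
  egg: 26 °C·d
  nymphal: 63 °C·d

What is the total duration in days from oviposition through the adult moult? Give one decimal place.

12.4 days

Daily accumulation at 18.8 °C = 18.8 − 11.6 = 7.2 DD/day.
Total K = 26 + 63 = 89 DD.
Total duration = 89 / 7.2 = 12.361 ≈ 12.4 days.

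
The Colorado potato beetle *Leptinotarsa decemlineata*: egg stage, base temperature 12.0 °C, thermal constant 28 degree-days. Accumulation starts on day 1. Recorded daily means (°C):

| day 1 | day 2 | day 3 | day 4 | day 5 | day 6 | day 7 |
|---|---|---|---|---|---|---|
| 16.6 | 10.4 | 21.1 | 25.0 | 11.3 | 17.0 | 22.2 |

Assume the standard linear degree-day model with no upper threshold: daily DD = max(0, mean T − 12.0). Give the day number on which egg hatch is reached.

Daily DD above 12.0 °C: 4.6, 0.0, 9.1, 13.0, 0.0, 5.0, 10.2.
Cumulative: 4.6, 4.6, 13.7, 26.7, 26.7, 31.7, 41.9.
The total first reaches 28 DD on day 6.

day 6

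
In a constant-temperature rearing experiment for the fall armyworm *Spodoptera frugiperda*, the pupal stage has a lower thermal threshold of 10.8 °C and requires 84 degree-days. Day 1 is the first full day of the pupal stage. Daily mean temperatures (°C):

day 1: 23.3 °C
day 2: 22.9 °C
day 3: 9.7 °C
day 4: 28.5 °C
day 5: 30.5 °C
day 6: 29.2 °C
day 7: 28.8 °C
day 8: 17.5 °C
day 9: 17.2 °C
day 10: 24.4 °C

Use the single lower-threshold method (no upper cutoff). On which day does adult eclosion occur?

Daily DD above 10.8 °C: 12.5, 12.1, 0.0, 17.7, 19.7, 18.4, 18.0, 6.7, 6.4, 13.6.
Cumulative: 12.5, 24.6, 24.6, 42.3, 62.0, 80.4, 98.4, 105.1, 111.5, 125.1.
The total first reaches 84 DD on day 7.

day 7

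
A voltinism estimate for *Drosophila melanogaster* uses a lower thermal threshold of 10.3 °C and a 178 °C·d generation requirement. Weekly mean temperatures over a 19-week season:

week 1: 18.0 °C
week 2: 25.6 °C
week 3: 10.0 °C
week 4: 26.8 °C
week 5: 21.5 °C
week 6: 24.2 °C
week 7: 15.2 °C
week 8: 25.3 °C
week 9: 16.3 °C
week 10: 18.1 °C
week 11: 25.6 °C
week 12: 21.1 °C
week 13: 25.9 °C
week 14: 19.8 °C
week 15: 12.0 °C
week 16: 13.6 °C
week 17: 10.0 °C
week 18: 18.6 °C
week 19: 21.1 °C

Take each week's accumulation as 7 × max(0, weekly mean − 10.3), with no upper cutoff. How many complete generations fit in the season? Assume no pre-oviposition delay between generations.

6 generations

Weekly DD (7 × max(0, T̄ − 10.3)): 53.9, 107.1, 0.0, 115.5, 78.4, 97.3, 34.3, 105.0, 42.0, 54.6, 107.1, 75.6, 109.2, 66.5, 11.9, 23.1, 0.0, 58.1, 75.6.
Season total = 1215.2 DD.
Complete generations = ⌊1215.2 / 178⌋ = 6.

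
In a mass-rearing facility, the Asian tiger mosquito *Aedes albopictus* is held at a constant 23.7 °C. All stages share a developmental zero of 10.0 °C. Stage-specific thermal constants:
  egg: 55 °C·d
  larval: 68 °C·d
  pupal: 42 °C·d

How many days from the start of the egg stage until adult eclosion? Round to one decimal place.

Daily accumulation at 23.7 °C = 23.7 − 10.0 = 13.7 DD/day.
Total K = 55 + 68 + 42 = 165 DD.
Total duration = 165 / 13.7 = 12.044 ≈ 12.0 days.

12.0 days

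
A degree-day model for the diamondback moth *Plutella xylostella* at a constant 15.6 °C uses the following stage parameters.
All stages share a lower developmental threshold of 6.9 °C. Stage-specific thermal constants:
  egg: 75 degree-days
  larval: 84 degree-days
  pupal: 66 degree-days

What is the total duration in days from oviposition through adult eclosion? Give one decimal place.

25.9 days

Daily accumulation at 15.6 °C = 15.6 − 6.9 = 8.7 DD/day.
Total K = 75 + 84 + 66 = 225 DD.
Total duration = 225 / 8.7 = 25.862 ≈ 25.9 days.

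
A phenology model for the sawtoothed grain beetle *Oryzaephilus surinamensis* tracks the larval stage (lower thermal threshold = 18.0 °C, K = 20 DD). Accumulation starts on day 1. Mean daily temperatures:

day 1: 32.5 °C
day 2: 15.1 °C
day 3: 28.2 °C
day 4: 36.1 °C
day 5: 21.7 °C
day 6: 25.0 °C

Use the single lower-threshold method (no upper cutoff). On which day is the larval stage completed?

day 3

Daily DD above 18.0 °C: 14.5, 0.0, 10.2, 18.1, 3.7, 7.0.
Cumulative: 14.5, 14.5, 24.7, 42.8, 46.5, 53.5.
The total first reaches 20 DD on day 3.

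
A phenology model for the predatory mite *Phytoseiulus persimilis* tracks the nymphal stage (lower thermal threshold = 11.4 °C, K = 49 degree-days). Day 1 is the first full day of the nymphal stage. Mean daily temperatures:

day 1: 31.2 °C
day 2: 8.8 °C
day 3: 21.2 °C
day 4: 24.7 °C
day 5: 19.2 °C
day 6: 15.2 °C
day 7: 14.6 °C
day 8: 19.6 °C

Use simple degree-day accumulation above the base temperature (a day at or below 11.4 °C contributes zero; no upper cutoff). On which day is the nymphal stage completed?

Daily DD above 11.4 °C: 19.8, 0.0, 9.8, 13.3, 7.8, 3.8, 3.2, 8.2.
Cumulative: 19.8, 19.8, 29.6, 42.9, 50.7, 54.5, 57.7, 65.9.
The total first reaches 49 DD on day 5.

day 5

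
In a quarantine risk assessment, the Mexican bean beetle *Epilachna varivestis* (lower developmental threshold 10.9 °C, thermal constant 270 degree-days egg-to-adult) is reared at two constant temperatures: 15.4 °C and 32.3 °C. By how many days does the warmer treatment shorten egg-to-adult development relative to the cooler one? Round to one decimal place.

At 15.4 °C: 270 / (15.4 − 10.9) = 270 / 4.5 = 60.000 d.
At 32.3 °C: 270 / (32.3 − 10.9) = 270 / 21.4 = 12.617 d.
Difference = |60.000 − 12.617| = 47.383 ≈ 47.4 days.

47.4 days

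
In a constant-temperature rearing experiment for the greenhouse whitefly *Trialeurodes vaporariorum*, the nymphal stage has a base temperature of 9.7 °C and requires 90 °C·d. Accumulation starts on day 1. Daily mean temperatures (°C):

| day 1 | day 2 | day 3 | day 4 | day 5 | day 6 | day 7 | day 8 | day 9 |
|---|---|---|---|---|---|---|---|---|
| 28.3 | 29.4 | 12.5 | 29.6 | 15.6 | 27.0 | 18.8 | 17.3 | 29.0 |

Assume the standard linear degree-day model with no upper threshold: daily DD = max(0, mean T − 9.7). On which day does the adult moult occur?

Daily DD above 9.7 °C: 18.6, 19.7, 2.8, 19.9, 5.9, 17.3, 9.1, 7.6, 19.3.
Cumulative: 18.6, 38.3, 41.1, 61.0, 66.9, 84.2, 93.3, 100.9, 120.2.
The total first reaches 90 DD on day 7.

day 7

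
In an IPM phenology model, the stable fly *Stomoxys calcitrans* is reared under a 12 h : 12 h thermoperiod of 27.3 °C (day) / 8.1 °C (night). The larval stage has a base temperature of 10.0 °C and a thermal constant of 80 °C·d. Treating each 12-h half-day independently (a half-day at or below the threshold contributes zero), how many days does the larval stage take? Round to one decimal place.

9.2 days

Day half: max(0, 27.3 − 10.0) × 0.5 = 17.3 × 0.5 = 8.65 DD.
Night half: max(0, 8.1 − 10.0) × 0.5 = 0.0 × 0.5 = 0.00 DD.
Per 24 h: 8.65 DD/day.
Duration = 80 / 8.65 = 9.249 ≈ 9.2 days.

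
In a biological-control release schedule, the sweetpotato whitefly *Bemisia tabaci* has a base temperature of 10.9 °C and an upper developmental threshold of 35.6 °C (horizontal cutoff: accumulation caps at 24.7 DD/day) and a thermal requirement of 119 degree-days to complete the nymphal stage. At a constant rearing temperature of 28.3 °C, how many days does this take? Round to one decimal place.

Daily accumulation = 28.3 − 10.9 = 17.4 DD/day.
Duration = 119 / 17.4 = 6.839 ≈ 6.8 days.

6.8 days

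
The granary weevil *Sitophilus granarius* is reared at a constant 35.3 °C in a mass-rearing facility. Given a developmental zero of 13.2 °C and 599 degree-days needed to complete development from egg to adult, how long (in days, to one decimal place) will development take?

27.1 days

Daily accumulation = 35.3 − 13.2 = 22.1 DD/day.
Duration = 599 / 22.1 = 27.104 ≈ 27.1 days.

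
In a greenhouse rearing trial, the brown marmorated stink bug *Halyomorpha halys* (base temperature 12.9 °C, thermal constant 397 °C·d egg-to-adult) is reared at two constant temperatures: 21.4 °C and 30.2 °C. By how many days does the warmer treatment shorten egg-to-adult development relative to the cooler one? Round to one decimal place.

23.8 days

At 21.4 °C: 397 / (21.4 − 12.9) = 397 / 8.5 = 46.706 d.
At 30.2 °C: 397 / (30.2 − 12.9) = 397 / 17.3 = 22.948 d.
Difference = |46.706 − 22.948| = 23.758 ≈ 23.8 days.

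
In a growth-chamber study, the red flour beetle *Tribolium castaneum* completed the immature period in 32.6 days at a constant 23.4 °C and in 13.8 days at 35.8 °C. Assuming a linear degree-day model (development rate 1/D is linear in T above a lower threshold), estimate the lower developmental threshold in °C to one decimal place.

14.3 °C

Linear rate model ⇒ the product D·(T − T_b) is constant across temperatures.
32.6·(23.4 − T_b) = 13.8·(35.8 − T_b)
T_b = (32.6·23.4 − 13.8·35.8) / (32.6 − 13.8) = 268.80 / 18.8 = 14.298 °C ≈ 14.3 °C.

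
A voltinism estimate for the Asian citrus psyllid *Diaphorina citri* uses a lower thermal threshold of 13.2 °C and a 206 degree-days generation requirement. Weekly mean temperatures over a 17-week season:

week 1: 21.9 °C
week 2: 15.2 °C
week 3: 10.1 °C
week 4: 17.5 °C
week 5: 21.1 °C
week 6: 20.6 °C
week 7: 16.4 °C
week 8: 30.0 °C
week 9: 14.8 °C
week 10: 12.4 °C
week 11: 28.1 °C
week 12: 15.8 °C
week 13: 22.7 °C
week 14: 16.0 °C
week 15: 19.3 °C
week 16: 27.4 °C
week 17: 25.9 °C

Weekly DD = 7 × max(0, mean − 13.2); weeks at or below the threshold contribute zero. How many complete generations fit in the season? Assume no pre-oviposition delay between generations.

Weekly DD (7 × max(0, T̄ − 13.2)): 60.9, 14.0, 0.0, 30.1, 55.3, 51.8, 22.4, 117.6, 11.2, 0.0, 104.3, 18.2, 66.5, 19.6, 42.7, 99.4, 88.9.
Season total = 802.9 DD.
Complete generations = ⌊802.9 / 206⌋ = 3.

3 generations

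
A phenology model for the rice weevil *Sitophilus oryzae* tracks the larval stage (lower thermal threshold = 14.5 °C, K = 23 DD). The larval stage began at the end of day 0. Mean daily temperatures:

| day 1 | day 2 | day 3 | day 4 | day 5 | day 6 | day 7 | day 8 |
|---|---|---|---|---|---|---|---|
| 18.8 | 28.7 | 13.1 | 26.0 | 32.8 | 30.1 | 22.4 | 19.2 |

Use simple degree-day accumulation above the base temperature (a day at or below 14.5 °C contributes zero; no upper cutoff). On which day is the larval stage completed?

day 4

Daily DD above 14.5 °C: 4.3, 14.2, 0.0, 11.5, 18.3, 15.6, 7.9, 4.7.
Cumulative: 4.3, 18.5, 18.5, 30.0, 48.3, 63.9, 71.8, 76.5.
The total first reaches 23 DD on day 4.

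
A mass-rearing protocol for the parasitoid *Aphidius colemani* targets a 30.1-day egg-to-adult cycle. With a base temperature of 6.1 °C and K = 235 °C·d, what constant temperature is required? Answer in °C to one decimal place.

Required daily accumulation = 235 / 30.1 = 7.807 DD/day.
T = T_base + 7.807 = 6.1 + 7.807 = 13.907 ≈ 13.9 °C.

13.9 °C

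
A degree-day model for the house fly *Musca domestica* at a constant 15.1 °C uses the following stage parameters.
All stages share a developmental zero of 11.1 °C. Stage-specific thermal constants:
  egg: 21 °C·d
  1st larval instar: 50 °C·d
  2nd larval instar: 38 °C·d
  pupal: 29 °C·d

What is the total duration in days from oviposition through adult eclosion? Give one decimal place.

34.5 days

Daily accumulation at 15.1 °C = 15.1 − 11.1 = 4.0 DD/day.
Total K = 21 + 50 + 38 + 29 = 138 DD.
Total duration = 138 / 4.0 = 34.500 ≈ 34.5 days.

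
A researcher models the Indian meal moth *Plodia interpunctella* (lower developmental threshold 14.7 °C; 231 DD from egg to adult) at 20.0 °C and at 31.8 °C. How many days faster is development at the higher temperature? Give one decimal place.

At 20.0 °C: 231 / (20.0 − 14.7) = 231 / 5.3 = 43.585 d.
At 31.8 °C: 231 / (31.8 − 14.7) = 231 / 17.1 = 13.509 d.
Difference = |43.585 − 13.509| = 30.076 ≈ 30.1 days.

30.1 days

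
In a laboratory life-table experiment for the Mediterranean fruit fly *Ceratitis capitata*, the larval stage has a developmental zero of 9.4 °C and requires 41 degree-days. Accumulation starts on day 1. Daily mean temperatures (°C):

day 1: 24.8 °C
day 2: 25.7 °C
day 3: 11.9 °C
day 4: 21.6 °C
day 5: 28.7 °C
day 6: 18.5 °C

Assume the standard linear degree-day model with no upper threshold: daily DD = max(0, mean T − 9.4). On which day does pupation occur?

day 4

Daily DD above 9.4 °C: 15.4, 16.3, 2.5, 12.2, 19.3, 9.1.
Cumulative: 15.4, 31.7, 34.2, 46.4, 65.7, 74.8.
The total first reaches 41 DD on day 4.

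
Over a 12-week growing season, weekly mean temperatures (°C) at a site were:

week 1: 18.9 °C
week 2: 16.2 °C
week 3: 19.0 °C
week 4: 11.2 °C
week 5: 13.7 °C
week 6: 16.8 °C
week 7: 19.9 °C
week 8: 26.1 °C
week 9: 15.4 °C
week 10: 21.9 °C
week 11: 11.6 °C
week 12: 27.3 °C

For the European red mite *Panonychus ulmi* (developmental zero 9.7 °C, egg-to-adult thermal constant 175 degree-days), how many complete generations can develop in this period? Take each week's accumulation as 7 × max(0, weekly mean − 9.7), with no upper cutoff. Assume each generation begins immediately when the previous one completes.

Weekly DD (7 × max(0, T̄ − 9.7)): 64.4, 45.5, 65.1, 10.5, 28.0, 49.7, 71.4, 114.8, 39.9, 85.4, 13.3, 123.2.
Season total = 711.2 DD.
Complete generations = ⌊711.2 / 175⌋ = 4.

4 generations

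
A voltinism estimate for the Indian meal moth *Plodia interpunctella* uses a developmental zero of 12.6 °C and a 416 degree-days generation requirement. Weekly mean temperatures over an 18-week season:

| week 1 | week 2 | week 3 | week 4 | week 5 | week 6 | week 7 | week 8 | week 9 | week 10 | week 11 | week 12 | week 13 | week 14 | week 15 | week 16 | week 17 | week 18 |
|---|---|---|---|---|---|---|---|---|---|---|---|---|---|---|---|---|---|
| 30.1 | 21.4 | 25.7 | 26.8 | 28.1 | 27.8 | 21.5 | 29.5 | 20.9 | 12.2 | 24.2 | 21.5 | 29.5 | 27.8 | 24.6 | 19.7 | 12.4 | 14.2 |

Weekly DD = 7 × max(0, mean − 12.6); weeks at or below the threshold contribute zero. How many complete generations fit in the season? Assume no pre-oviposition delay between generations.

Weekly DD (7 × max(0, T̄ − 12.6)): 122.5, 61.6, 91.7, 99.4, 108.5, 106.4, 62.3, 118.3, 58.1, 0.0, 81.2, 62.3, 118.3, 106.4, 84.0, 49.7, 0.0, 11.2.
Season total = 1341.9 DD.
Complete generations = ⌊1341.9 / 416⌋ = 3.

3 generations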